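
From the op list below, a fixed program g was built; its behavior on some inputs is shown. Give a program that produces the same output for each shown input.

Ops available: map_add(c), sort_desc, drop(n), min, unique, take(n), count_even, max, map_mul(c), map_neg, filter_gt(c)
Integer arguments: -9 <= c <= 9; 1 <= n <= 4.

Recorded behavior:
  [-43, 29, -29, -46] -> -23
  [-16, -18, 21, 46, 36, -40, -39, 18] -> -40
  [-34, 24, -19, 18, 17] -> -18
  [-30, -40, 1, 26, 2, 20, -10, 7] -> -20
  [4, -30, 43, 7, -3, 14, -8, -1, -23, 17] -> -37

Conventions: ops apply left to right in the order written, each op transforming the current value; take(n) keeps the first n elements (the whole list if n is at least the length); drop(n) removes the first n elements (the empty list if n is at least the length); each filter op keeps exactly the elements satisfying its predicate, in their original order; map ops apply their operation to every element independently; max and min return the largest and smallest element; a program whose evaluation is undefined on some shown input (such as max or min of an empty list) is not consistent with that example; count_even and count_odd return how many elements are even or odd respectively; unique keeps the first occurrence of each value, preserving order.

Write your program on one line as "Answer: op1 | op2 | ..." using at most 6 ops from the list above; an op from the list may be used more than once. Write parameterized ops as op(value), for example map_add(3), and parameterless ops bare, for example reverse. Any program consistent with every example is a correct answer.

sort_desc | map_neg | map_add(5) | map_add(-7) | map_add(8) | min

Check, running the answer program on each example:
  [-43, 29, -29, -46] -> [29, -29, -43, -46] -> [-29, 29, 43, 46] -> [-24, 34, 48, 51] -> [-31, 27, 41, 44] -> [-23, 35, 49, 52] -> -23
  [-16, -18, 21, 46, 36, -40, -39, 18] -> [46, 36, 21, 18, -16, -18, -39, -40] -> [-46, -36, -21, -18, 16, 18, 39, 40] -> [-41, -31, -16, -13, 21, 23, 44, 45] -> [-48, -38, -23, -20, 14, 16, 37, 38] -> [-40, -30, -15, -12, 22, 24, 45, 46] -> -40
  [-34, 24, -19, 18, 17] -> [24, 18, 17, -19, -34] -> [-24, -18, -17, 19, 34] -> [-19, -13, -12, 24, 39] -> [-26, -20, -19, 17, 32] -> [-18, -12, -11, 25, 40] -> -18
  [-30, -40, 1, 26, 2, 20, -10, 7] -> [26, 20, 7, 2, 1, -10, -30, -40] -> [-26, -20, -7, -2, -1, 10, 30, 40] -> [-21, -15, -2, 3, 4, 15, 35, 45] -> [-28, -22, -9, -4, -3, 8, 28, 38] -> [-20, -14, -1, 4, 5, 16, 36, 46] -> -20
  [4, -30, 43, 7, -3, 14, -8, -1, -23, 17] -> [43, 17, 14, 7, 4, -1, -3, -8, -23, -30] -> [-43, -17, -14, -7, -4, 1, 3, 8, 23, 30] -> [-38, -12, -9, -2, 1, 6, 8, 13, 28, 35] -> [-45, -19, -16, -9, -6, -1, 1, 6, 21, 28] -> [-37, -11, -8, -1, 2, 7, 9, 14, 29, 36] -> -37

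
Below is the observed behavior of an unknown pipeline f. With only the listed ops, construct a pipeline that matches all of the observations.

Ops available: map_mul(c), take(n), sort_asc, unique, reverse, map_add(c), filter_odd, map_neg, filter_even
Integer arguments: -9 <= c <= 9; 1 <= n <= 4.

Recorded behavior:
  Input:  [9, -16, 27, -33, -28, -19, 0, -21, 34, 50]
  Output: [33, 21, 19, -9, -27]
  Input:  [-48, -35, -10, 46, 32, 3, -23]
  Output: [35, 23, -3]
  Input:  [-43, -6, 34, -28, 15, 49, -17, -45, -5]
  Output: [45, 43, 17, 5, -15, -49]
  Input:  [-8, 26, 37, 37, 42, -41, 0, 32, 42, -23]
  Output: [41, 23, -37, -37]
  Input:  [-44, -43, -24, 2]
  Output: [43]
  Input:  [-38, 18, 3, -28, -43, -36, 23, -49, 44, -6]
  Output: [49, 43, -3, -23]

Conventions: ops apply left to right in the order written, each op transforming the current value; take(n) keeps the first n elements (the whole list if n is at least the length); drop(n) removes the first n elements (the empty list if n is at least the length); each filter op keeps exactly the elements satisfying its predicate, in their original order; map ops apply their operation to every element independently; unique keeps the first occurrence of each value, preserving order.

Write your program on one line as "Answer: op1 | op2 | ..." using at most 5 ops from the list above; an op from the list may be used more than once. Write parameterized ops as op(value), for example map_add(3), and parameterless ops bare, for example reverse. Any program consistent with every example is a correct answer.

filter_odd | reverse | sort_asc | map_neg

Check, running the answer program on each example:
  [9, -16, 27, -33, -28, -19, 0, -21, 34, 50] -> [9, 27, -33, -19, -21] -> [-21, -19, -33, 27, 9] -> [-33, -21, -19, 9, 27] -> [33, 21, 19, -9, -27]
  [-48, -35, -10, 46, 32, 3, -23] -> [-35, 3, -23] -> [-23, 3, -35] -> [-35, -23, 3] -> [35, 23, -3]
  [-43, -6, 34, -28, 15, 49, -17, -45, -5] -> [-43, 15, 49, -17, -45, -5] -> [-5, -45, -17, 49, 15, -43] -> [-45, -43, -17, -5, 15, 49] -> [45, 43, 17, 5, -15, -49]
  [-8, 26, 37, 37, 42, -41, 0, 32, 42, -23] -> [37, 37, -41, -23] -> [-23, -41, 37, 37] -> [-41, -23, 37, 37] -> [41, 23, -37, -37]
  [-44, -43, -24, 2] -> [-43] -> [-43] -> [-43] -> [43]
  [-38, 18, 3, -28, -43, -36, 23, -49, 44, -6] -> [3, -43, 23, -49] -> [-49, 23, -43, 3] -> [-49, -43, 3, 23] -> [49, 43, -3, -23]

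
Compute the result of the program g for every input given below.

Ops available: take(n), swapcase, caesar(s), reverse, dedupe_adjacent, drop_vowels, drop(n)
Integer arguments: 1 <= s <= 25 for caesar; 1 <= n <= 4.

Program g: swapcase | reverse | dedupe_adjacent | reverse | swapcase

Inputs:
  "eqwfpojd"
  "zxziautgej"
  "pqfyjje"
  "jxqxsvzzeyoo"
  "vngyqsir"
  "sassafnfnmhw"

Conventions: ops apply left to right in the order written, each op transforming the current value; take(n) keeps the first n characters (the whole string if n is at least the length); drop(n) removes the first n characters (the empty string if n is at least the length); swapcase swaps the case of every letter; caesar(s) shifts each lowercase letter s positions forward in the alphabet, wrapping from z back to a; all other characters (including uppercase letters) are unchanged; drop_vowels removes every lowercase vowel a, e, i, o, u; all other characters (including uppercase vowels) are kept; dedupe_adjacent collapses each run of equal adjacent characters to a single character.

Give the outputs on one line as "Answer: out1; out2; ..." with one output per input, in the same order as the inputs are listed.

"eqwfpojd"; "zxziautgej"; "pqfyje"; "jxqxsvzeyo"; "vngyqsir"; "sasafnfnmhw"

Execution, op by op:
  "eqwfpojd" -> "EQWFPOJD" -> "DJOPFWQE" -> "DJOPFWQE" -> "EQWFPOJD" -> "eqwfpojd"
  "zxziautgej" -> "ZXZIAUTGEJ" -> "JEGTUAIZXZ" -> "JEGTUAIZXZ" -> "ZXZIAUTGEJ" -> "zxziautgej"
  "pqfyjje" -> "PQFYJJE" -> "EJJYFQP" -> "EJYFQP" -> "PQFYJE" -> "pqfyje"
  "jxqxsvzzeyoo" -> "JXQXSVZZEYOO" -> "OOYEZZVSXQXJ" -> "OYEZVSXQXJ" -> "JXQXSVZEYO" -> "jxqxsvzeyo"
  "vngyqsir" -> "VNGYQSIR" -> "RISQYGNV" -> "RISQYGNV" -> "VNGYQSIR" -> "vngyqsir"
  "sassafnfnmhw" -> "SASSAFNFNMHW" -> "WHMNFNFASSAS" -> "WHMNFNFASAS" -> "SASAFNFNMHW" -> "sasafnfnmhw"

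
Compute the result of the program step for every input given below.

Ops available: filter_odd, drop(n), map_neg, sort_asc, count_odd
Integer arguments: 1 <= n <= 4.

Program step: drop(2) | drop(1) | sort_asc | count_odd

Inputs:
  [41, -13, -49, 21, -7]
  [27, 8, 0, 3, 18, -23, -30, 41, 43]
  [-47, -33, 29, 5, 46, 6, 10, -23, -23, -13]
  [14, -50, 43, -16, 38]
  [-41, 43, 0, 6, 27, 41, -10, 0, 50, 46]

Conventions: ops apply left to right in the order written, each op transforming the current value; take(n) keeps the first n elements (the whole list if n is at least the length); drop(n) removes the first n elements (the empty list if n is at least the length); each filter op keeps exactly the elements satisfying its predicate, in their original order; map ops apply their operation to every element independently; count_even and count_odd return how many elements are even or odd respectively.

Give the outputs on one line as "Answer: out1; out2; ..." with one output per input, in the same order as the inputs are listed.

2; 4; 4; 0; 2

Execution, op by op:
  [41, -13, -49, 21, -7] -> [-49, 21, -7] -> [21, -7] -> [-7, 21] -> 2
  [27, 8, 0, 3, 18, -23, -30, 41, 43] -> [0, 3, 18, -23, -30, 41, 43] -> [3, 18, -23, -30, 41, 43] -> [-30, -23, 3, 18, 41, 43] -> 4
  [-47, -33, 29, 5, 46, 6, 10, -23, -23, -13] -> [29, 5, 46, 6, 10, -23, -23, -13] -> [5, 46, 6, 10, -23, -23, -13] -> [-23, -23, -13, 5, 6, 10, 46] -> 4
  [14, -50, 43, -16, 38] -> [43, -16, 38] -> [-16, 38] -> [-16, 38] -> 0
  [-41, 43, 0, 6, 27, 41, -10, 0, 50, 46] -> [0, 6, 27, 41, -10, 0, 50, 46] -> [6, 27, 41, -10, 0, 50, 46] -> [-10, 0, 6, 27, 41, 46, 50] -> 2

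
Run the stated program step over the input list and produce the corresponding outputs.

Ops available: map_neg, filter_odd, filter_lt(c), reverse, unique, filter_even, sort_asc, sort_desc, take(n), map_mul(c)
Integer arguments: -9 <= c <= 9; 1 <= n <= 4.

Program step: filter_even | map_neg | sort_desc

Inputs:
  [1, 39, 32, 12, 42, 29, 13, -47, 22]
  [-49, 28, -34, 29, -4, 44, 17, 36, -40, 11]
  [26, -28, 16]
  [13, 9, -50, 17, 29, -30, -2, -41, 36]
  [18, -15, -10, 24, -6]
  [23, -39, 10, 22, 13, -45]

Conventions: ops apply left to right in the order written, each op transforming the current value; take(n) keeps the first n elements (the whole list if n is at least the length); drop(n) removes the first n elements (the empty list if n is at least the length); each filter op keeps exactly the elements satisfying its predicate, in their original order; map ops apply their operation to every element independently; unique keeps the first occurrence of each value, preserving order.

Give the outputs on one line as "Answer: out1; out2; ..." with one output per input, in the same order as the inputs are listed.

Execution, op by op:
  [1, 39, 32, 12, 42, 29, 13, -47, 22] -> [32, 12, 42, 22] -> [-32, -12, -42, -22] -> [-12, -22, -32, -42]
  [-49, 28, -34, 29, -4, 44, 17, 36, -40, 11] -> [28, -34, -4, 44, 36, -40] -> [-28, 34, 4, -44, -36, 40] -> [40, 34, 4, -28, -36, -44]
  [26, -28, 16] -> [26, -28, 16] -> [-26, 28, -16] -> [28, -16, -26]
  [13, 9, -50, 17, 29, -30, -2, -41, 36] -> [-50, -30, -2, 36] -> [50, 30, 2, -36] -> [50, 30, 2, -36]
  [18, -15, -10, 24, -6] -> [18, -10, 24, -6] -> [-18, 10, -24, 6] -> [10, 6, -18, -24]
  [23, -39, 10, 22, 13, -45] -> [10, 22] -> [-10, -22] -> [-10, -22]

[-12, -22, -32, -42]; [40, 34, 4, -28, -36, -44]; [28, -16, -26]; [50, 30, 2, -36]; [10, 6, -18, -24]; [-10, -22]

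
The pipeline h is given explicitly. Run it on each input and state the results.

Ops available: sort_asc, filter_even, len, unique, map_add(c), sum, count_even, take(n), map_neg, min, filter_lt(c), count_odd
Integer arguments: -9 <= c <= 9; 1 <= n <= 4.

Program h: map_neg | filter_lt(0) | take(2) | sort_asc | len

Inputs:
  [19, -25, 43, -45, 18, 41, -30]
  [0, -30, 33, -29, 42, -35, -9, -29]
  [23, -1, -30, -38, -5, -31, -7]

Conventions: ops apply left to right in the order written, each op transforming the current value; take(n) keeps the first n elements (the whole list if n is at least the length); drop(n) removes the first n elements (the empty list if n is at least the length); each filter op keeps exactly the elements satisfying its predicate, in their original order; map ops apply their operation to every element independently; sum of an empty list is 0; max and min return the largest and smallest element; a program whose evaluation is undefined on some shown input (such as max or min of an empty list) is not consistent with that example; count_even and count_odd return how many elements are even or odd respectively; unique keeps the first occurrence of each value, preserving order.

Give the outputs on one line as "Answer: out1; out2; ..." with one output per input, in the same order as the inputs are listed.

Execution, op by op:
  [19, -25, 43, -45, 18, 41, -30] -> [-19, 25, -43, 45, -18, -41, 30] -> [-19, -43, -18, -41] -> [-19, -43] -> [-43, -19] -> 2
  [0, -30, 33, -29, 42, -35, -9, -29] -> [0, 30, -33, 29, -42, 35, 9, 29] -> [-33, -42] -> [-33, -42] -> [-42, -33] -> 2
  [23, -1, -30, -38, -5, -31, -7] -> [-23, 1, 30, 38, 5, 31, 7] -> [-23] -> [-23] -> [-23] -> 1

2; 2; 1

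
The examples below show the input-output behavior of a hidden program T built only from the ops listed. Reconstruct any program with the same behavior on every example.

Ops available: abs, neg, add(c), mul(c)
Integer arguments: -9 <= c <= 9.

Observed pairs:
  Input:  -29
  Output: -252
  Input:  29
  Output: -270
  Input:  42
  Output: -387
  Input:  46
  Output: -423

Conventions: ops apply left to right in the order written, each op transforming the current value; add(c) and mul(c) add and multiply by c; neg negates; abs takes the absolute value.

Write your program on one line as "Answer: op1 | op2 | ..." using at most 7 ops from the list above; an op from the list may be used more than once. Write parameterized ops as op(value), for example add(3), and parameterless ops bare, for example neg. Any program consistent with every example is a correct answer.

add(9) | neg | add(8) | abs | mul(9) | neg

Check, running the answer program on each example:
  -29 -> -20 -> 20 -> 28 -> 28 -> 252 -> -252
  29 -> 38 -> -38 -> -30 -> 30 -> 270 -> -270
  42 -> 51 -> -51 -> -43 -> 43 -> 387 -> -387
  46 -> 55 -> -55 -> -47 -> 47 -> 423 -> -423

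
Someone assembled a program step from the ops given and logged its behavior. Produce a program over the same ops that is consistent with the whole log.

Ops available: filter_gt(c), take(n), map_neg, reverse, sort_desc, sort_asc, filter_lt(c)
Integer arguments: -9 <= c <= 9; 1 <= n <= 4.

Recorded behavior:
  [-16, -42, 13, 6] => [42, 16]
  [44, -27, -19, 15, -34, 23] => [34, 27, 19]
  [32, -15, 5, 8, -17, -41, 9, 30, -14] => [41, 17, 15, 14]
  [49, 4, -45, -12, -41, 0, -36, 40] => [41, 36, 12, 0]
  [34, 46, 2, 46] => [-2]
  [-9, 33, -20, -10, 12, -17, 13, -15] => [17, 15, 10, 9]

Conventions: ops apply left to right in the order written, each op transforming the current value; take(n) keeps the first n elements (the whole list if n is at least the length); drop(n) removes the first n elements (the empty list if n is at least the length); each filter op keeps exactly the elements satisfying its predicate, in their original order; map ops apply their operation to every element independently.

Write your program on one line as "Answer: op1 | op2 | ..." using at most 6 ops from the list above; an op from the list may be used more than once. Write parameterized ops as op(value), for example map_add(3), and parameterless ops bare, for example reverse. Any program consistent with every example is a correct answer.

sort_desc | map_neg | filter_gt(-3) | take(4) | sort_desc

Check, running the answer program on each example:
  [-16, -42, 13, 6] -> [13, 6, -16, -42] -> [-13, -6, 16, 42] -> [16, 42] -> [16, 42] -> [42, 16]
  [44, -27, -19, 15, -34, 23] -> [44, 23, 15, -19, -27, -34] -> [-44, -23, -15, 19, 27, 34] -> [19, 27, 34] -> [19, 27, 34] -> [34, 27, 19]
  [32, -15, 5, 8, -17, -41, 9, 30, -14] -> [32, 30, 9, 8, 5, -14, -15, -17, -41] -> [-32, -30, -9, -8, -5, 14, 15, 17, 41] -> [14, 15, 17, 41] -> [14, 15, 17, 41] -> [41, 17, 15, 14]
  [49, 4, -45, -12, -41, 0, -36, 40] -> [49, 40, 4, 0, -12, -36, -41, -45] -> [-49, -40, -4, 0, 12, 36, 41, 45] -> [0, 12, 36, 41, 45] -> [0, 12, 36, 41] -> [41, 36, 12, 0]
  [34, 46, 2, 46] -> [46, 46, 34, 2] -> [-46, -46, -34, -2] -> [-2] -> [-2] -> [-2]
  [-9, 33, -20, -10, 12, -17, 13, -15] -> [33, 13, 12, -9, -10, -15, -17, -20] -> [-33, -13, -12, 9, 10, 15, 17, 20] -> [9, 10, 15, 17, 20] -> [9, 10, 15, 17] -> [17, 15, 10, 9]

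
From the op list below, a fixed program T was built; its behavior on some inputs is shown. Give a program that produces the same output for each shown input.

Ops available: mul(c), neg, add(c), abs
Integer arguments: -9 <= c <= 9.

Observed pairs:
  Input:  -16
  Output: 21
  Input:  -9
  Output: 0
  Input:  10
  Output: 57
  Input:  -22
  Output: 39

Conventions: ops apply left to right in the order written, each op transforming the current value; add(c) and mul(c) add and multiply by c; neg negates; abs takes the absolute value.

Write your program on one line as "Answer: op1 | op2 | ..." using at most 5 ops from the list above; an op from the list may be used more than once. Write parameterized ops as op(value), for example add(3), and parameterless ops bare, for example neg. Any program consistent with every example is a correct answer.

add(9) | abs | neg | mul(-3)

Check, running the answer program on each example:
  -16 -> -7 -> 7 -> -7 -> 21
  -9 -> 0 -> 0 -> 0 -> 0
  10 -> 19 -> 19 -> -19 -> 57
  -22 -> -13 -> 13 -> -13 -> 39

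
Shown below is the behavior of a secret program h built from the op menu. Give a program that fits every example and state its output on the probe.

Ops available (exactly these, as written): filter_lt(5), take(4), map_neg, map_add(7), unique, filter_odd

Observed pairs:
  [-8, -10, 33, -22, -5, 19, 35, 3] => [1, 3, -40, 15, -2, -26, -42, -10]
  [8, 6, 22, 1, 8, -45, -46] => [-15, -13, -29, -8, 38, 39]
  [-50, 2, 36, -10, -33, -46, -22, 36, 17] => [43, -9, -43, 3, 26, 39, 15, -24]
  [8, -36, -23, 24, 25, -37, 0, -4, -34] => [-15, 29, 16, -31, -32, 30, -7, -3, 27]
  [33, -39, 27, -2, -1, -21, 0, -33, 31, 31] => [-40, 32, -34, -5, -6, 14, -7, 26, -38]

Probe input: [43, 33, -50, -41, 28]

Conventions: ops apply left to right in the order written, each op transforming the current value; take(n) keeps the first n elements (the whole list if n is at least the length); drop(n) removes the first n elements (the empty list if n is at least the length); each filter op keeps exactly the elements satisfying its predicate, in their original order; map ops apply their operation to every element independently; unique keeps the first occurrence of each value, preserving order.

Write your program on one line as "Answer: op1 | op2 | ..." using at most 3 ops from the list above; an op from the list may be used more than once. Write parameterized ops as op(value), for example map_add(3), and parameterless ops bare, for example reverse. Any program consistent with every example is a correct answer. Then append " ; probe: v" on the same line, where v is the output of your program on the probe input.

map_add(7) | unique | map_neg ; probe: [-50, -40, 43, 34, -35]

Check, running the answer program on each example:
  [-8, -10, 33, -22, -5, 19, 35, 3] -> [-1, -3, 40, -15, 2, 26, 42, 10] -> [-1, -3, 40, -15, 2, 26, 42, 10] -> [1, 3, -40, 15, -2, -26, -42, -10]
  [8, 6, 22, 1, 8, -45, -46] -> [15, 13, 29, 8, 15, -38, -39] -> [15, 13, 29, 8, -38, -39] -> [-15, -13, -29, -8, 38, 39]
  [-50, 2, 36, -10, -33, -46, -22, 36, 17] -> [-43, 9, 43, -3, -26, -39, -15, 43, 24] -> [-43, 9, 43, -3, -26, -39, -15, 24] -> [43, -9, -43, 3, 26, 39, 15, -24]
  [8, -36, -23, 24, 25, -37, 0, -4, -34] -> [15, -29, -16, 31, 32, -30, 7, 3, -27] -> [15, -29, -16, 31, 32, -30, 7, 3, -27] -> [-15, 29, 16, -31, -32, 30, -7, -3, 27]
  [33, -39, 27, -2, -1, -21, 0, -33, 31, 31] -> [40, -32, 34, 5, 6, -14, 7, -26, 38, 38] -> [40, -32, 34, 5, 6, -14, 7, -26, 38] -> [-40, 32, -34, -5, -6, 14, -7, 26, -38]
  probe: [43, 33, -50, -41, 28] -> [50, 40, -43, -34, 35] -> [50, 40, -43, -34, 35] -> [-50, -40, 43, 34, -35]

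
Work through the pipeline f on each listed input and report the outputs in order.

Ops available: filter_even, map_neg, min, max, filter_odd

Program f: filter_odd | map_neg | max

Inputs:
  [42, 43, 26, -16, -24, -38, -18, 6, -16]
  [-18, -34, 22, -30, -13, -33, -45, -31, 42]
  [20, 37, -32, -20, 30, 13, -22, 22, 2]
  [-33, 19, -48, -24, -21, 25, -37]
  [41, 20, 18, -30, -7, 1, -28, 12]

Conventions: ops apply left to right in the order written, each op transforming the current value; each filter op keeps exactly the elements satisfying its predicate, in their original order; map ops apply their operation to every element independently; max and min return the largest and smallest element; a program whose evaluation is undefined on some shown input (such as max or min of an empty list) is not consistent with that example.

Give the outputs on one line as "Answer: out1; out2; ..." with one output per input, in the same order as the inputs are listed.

-43; 45; -13; 37; 7

Execution, op by op:
  [42, 43, 26, -16, -24, -38, -18, 6, -16] -> [43] -> [-43] -> -43
  [-18, -34, 22, -30, -13, -33, -45, -31, 42] -> [-13, -33, -45, -31] -> [13, 33, 45, 31] -> 45
  [20, 37, -32, -20, 30, 13, -22, 22, 2] -> [37, 13] -> [-37, -13] -> -13
  [-33, 19, -48, -24, -21, 25, -37] -> [-33, 19, -21, 25, -37] -> [33, -19, 21, -25, 37] -> 37
  [41, 20, 18, -30, -7, 1, -28, 12] -> [41, -7, 1] -> [-41, 7, -1] -> 7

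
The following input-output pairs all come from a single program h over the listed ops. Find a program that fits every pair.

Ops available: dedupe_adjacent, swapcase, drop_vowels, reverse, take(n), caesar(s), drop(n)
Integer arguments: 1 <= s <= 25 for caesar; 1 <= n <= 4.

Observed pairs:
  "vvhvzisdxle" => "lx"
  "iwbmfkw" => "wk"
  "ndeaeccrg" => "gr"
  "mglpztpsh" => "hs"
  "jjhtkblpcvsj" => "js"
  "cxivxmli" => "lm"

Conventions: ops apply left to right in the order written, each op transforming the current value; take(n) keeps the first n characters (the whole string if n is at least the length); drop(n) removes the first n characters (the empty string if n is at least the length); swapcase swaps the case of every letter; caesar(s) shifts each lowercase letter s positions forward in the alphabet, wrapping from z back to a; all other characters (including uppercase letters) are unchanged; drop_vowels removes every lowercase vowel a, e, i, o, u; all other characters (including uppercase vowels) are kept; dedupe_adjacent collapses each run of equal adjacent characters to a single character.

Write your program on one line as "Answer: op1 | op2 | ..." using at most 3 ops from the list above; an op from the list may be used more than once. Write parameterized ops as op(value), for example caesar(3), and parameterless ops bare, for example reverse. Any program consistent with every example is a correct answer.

reverse | drop_vowels | take(2)

Check, running the answer program on each example:
  "vvhvzisdxle" -> "elxdsizvhvv" -> "lxdszvhvv" -> "lx"
  "iwbmfkw" -> "wkfmbwi" -> "wkfmbw" -> "wk"
  "ndeaeccrg" -> "grcceaedn" -> "grccdn" -> "gr"
  "mglpztpsh" -> "hsptzplgm" -> "hsptzplgm" -> "hs"
  "jjhtkblpcvsj" -> "jsvcplbkthjj" -> "jsvcplbkthjj" -> "js"
  "cxivxmli" -> "ilmxvixc" -> "lmxvxc" -> "lm"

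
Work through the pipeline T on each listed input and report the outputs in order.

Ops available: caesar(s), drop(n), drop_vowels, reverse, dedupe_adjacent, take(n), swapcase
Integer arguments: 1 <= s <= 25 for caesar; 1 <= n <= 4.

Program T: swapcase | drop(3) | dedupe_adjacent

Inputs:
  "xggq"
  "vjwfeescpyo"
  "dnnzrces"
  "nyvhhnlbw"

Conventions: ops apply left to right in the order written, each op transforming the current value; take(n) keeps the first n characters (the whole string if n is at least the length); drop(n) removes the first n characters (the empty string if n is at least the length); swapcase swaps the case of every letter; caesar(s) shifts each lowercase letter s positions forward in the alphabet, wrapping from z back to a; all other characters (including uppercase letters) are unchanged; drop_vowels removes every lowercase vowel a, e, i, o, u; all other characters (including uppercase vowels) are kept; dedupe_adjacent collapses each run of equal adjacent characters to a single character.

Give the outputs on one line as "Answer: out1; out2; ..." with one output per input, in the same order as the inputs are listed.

Execution, op by op:
  "xggq" -> "XGGQ" -> "Q" -> "Q"
  "vjwfeescpyo" -> "VJWFEESCPYO" -> "FEESCPYO" -> "FESCPYO"
  "dnnzrces" -> "DNNZRCES" -> "ZRCES" -> "ZRCES"
  "nyvhhnlbw" -> "NYVHHNLBW" -> "HHNLBW" -> "HNLBW"

"Q"; "FESCPYO"; "ZRCES"; "HNLBW"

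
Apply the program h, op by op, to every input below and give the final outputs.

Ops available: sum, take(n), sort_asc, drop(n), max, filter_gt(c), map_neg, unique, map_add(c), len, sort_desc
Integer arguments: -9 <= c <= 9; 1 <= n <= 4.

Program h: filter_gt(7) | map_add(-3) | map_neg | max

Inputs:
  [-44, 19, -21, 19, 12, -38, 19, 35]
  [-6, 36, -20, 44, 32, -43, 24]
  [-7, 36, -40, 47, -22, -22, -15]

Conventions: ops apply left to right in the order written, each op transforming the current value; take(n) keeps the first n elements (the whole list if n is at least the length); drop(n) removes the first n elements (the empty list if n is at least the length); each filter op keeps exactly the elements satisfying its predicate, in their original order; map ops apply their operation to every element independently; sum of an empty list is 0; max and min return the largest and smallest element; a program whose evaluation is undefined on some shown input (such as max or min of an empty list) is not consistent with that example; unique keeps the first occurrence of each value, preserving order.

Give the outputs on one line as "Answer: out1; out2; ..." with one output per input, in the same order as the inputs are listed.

-9; -21; -33

Execution, op by op:
  [-44, 19, -21, 19, 12, -38, 19, 35] -> [19, 19, 12, 19, 35] -> [16, 16, 9, 16, 32] -> [-16, -16, -9, -16, -32] -> -9
  [-6, 36, -20, 44, 32, -43, 24] -> [36, 44, 32, 24] -> [33, 41, 29, 21] -> [-33, -41, -29, -21] -> -21
  [-7, 36, -40, 47, -22, -22, -15] -> [36, 47] -> [33, 44] -> [-33, -44] -> -33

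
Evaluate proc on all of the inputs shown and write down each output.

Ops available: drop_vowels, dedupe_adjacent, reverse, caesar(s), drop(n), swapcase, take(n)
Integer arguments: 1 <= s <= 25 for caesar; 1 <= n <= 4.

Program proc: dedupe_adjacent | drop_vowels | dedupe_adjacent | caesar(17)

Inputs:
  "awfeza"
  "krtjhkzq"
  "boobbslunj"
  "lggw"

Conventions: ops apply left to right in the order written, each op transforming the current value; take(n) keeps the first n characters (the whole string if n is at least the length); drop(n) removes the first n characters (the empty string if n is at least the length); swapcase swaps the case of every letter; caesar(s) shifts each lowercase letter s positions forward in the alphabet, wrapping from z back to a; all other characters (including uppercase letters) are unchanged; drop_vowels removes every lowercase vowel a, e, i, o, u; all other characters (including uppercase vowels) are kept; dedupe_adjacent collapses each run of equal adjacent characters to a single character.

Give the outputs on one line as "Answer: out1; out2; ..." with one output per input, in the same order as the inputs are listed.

"nwq"; "bikaybqh"; "sjcea"; "cxn"

Execution, op by op:
  "awfeza" -> "awfeza" -> "wfz" -> "wfz" -> "nwq"
  "krtjhkzq" -> "krtjhkzq" -> "krtjhkzq" -> "krtjhkzq" -> "bikaybqh"
  "boobbslunj" -> "bobslunj" -> "bbslnj" -> "bslnj" -> "sjcea"
  "lggw" -> "lgw" -> "lgw" -> "lgw" -> "cxn"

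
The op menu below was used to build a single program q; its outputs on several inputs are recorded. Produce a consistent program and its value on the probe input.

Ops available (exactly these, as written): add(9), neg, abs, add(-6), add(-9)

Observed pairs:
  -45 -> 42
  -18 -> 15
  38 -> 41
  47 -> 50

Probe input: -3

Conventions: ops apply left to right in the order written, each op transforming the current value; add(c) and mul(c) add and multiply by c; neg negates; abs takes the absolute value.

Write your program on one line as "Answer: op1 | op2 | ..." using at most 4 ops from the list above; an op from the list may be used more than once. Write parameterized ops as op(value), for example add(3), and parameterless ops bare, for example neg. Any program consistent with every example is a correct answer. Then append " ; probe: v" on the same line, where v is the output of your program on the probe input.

add(9) | add(-6) | abs ; probe: 0

Check, running the answer program on each example:
  -45 -> -36 -> -42 -> 42
  -18 -> -9 -> -15 -> 15
  38 -> 47 -> 41 -> 41
  47 -> 56 -> 50 -> 50
  probe: -3 -> 6 -> 0 -> 0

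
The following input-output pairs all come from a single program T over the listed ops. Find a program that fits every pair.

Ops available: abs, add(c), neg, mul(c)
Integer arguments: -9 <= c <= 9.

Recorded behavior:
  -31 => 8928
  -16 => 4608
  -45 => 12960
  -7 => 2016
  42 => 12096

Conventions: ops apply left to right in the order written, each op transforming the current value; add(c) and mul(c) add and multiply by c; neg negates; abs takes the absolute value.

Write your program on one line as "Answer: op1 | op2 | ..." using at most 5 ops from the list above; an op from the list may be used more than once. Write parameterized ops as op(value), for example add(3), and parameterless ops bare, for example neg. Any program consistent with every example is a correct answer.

mul(9) | mul(4) | abs | mul(-8) | neg

Check, running the answer program on each example:
  -31 -> -279 -> -1116 -> 1116 -> -8928 -> 8928
  -16 -> -144 -> -576 -> 576 -> -4608 -> 4608
  -45 -> -405 -> -1620 -> 1620 -> -12960 -> 12960
  -7 -> -63 -> -252 -> 252 -> -2016 -> 2016
  42 -> 378 -> 1512 -> 1512 -> -12096 -> 12096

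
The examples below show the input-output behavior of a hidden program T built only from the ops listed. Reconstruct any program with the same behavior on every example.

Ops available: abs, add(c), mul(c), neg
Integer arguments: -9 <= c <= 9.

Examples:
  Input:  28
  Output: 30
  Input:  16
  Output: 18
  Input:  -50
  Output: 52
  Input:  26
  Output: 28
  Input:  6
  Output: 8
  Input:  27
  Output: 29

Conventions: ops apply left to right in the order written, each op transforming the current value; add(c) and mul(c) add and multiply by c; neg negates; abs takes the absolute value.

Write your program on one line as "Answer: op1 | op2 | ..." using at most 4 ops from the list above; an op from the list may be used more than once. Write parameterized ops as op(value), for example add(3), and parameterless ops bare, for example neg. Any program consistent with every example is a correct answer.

abs | neg | add(-2) | abs

Check, running the answer program on each example:
  28 -> 28 -> -28 -> -30 -> 30
  16 -> 16 -> -16 -> -18 -> 18
  -50 -> 50 -> -50 -> -52 -> 52
  26 -> 26 -> -26 -> -28 -> 28
  6 -> 6 -> -6 -> -8 -> 8
  27 -> 27 -> -27 -> -29 -> 29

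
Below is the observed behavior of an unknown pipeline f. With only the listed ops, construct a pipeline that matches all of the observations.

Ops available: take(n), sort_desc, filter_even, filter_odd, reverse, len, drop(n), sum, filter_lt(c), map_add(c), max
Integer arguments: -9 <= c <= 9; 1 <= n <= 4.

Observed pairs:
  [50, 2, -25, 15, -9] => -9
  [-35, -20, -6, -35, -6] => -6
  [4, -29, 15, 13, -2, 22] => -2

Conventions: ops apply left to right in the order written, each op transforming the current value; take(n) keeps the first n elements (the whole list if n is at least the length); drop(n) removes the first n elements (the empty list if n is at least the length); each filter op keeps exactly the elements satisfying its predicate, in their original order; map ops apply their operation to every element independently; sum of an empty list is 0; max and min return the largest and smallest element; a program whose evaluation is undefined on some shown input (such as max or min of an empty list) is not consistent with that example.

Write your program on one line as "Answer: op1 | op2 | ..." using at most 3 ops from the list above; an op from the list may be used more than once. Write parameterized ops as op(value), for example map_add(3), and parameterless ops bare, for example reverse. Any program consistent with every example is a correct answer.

filter_lt(0) | reverse | max

Check, running the answer program on each example:
  [50, 2, -25, 15, -9] -> [-25, -9] -> [-9, -25] -> -9
  [-35, -20, -6, -35, -6] -> [-35, -20, -6, -35, -6] -> [-6, -35, -6, -20, -35] -> -6
  [4, -29, 15, 13, -2, 22] -> [-29, -2] -> [-2, -29] -> -2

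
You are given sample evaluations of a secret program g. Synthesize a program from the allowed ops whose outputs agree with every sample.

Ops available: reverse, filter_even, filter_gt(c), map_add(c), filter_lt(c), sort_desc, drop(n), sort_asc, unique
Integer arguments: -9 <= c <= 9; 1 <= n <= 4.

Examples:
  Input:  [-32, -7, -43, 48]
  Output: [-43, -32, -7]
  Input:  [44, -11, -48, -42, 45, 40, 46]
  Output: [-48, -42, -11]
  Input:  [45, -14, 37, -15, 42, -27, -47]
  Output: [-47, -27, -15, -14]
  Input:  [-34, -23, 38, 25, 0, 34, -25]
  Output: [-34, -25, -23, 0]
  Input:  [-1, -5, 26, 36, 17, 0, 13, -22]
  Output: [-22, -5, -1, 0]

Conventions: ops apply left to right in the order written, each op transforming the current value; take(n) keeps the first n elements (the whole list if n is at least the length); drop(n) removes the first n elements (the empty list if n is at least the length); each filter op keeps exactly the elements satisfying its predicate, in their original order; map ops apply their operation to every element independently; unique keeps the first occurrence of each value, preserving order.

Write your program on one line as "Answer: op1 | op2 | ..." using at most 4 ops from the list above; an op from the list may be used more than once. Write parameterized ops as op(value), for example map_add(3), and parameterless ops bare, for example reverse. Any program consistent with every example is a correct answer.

sort_asc | sort_desc | filter_lt(4) | sort_asc

Check, running the answer program on each example:
  [-32, -7, -43, 48] -> [-43, -32, -7, 48] -> [48, -7, -32, -43] -> [-7, -32, -43] -> [-43, -32, -7]
  [44, -11, -48, -42, 45, 40, 46] -> [-48, -42, -11, 40, 44, 45, 46] -> [46, 45, 44, 40, -11, -42, -48] -> [-11, -42, -48] -> [-48, -42, -11]
  [45, -14, 37, -15, 42, -27, -47] -> [-47, -27, -15, -14, 37, 42, 45] -> [45, 42, 37, -14, -15, -27, -47] -> [-14, -15, -27, -47] -> [-47, -27, -15, -14]
  [-34, -23, 38, 25, 0, 34, -25] -> [-34, -25, -23, 0, 25, 34, 38] -> [38, 34, 25, 0, -23, -25, -34] -> [0, -23, -25, -34] -> [-34, -25, -23, 0]
  [-1, -5, 26, 36, 17, 0, 13, -22] -> [-22, -5, -1, 0, 13, 17, 26, 36] -> [36, 26, 17, 13, 0, -1, -5, -22] -> [0, -1, -5, -22] -> [-22, -5, -1, 0]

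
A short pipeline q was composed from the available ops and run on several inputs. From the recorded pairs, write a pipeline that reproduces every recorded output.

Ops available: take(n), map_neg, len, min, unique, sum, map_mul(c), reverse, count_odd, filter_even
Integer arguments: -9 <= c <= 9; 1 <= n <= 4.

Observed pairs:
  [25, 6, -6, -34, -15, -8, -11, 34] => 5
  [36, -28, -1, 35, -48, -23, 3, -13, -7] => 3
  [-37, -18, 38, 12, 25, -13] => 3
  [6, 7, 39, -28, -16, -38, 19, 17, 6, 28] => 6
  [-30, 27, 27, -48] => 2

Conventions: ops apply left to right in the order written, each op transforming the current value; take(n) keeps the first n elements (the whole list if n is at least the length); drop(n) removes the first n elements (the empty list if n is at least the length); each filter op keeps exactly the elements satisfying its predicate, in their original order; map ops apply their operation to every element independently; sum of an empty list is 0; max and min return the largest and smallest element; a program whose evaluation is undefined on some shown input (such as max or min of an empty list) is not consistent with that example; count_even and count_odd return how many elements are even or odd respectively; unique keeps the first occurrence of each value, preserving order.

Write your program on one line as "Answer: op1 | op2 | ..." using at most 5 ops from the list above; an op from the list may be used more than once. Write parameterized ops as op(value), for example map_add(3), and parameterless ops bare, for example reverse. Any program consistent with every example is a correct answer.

reverse | map_mul(7) | filter_even | len

Check, running the answer program on each example:
  [25, 6, -6, -34, -15, -8, -11, 34] -> [34, -11, -8, -15, -34, -6, 6, 25] -> [238, -77, -56, -105, -238, -42, 42, 175] -> [238, -56, -238, -42, 42] -> 5
  [36, -28, -1, 35, -48, -23, 3, -13, -7] -> [-7, -13, 3, -23, -48, 35, -1, -28, 36] -> [-49, -91, 21, -161, -336, 245, -7, -196, 252] -> [-336, -196, 252] -> 3
  [-37, -18, 38, 12, 25, -13] -> [-13, 25, 12, 38, -18, -37] -> [-91, 175, 84, 266, -126, -259] -> [84, 266, -126] -> 3
  [6, 7, 39, -28, -16, -38, 19, 17, 6, 28] -> [28, 6, 17, 19, -38, -16, -28, 39, 7, 6] -> [196, 42, 119, 133, -266, -112, -196, 273, 49, 42] -> [196, 42, -266, -112, -196, 42] -> 6
  [-30, 27, 27, -48] -> [-48, 27, 27, -30] -> [-336, 189, 189, -210] -> [-336, -210] -> 2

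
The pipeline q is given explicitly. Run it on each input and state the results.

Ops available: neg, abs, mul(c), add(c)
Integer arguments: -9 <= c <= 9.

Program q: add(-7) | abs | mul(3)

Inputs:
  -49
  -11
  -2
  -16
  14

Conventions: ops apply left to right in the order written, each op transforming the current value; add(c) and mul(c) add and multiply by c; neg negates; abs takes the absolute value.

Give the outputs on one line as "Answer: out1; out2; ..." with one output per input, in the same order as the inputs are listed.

168; 54; 27; 69; 21

Execution, op by op:
  -49 -> -56 -> 56 -> 168
  -11 -> -18 -> 18 -> 54
  -2 -> -9 -> 9 -> 27
  -16 -> -23 -> 23 -> 69
  14 -> 7 -> 7 -> 21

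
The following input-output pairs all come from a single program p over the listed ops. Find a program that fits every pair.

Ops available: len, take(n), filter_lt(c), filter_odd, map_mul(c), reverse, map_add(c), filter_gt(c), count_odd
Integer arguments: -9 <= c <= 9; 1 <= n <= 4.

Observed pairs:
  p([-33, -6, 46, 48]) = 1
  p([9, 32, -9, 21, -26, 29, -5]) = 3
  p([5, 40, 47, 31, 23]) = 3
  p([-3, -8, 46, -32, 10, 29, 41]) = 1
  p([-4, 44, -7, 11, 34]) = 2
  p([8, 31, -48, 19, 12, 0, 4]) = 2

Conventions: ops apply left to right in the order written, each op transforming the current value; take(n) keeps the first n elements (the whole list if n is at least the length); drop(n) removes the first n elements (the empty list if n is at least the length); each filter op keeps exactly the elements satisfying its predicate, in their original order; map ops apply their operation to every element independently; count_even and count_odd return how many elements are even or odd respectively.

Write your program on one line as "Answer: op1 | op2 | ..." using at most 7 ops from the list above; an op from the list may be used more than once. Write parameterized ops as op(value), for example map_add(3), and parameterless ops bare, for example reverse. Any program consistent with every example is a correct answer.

take(4) | map_mul(3) | reverse | filter_odd | map_mul(5) | count_odd

Check, running the answer program on each example:
  [-33, -6, 46, 48] -> [-33, -6, 46, 48] -> [-99, -18, 138, 144] -> [144, 138, -18, -99] -> [-99] -> [-495] -> 1
  [9, 32, -9, 21, -26, 29, -5] -> [9, 32, -9, 21] -> [27, 96, -27, 63] -> [63, -27, 96, 27] -> [63, -27, 27] -> [315, -135, 135] -> 3
  [5, 40, 47, 31, 23] -> [5, 40, 47, 31] -> [15, 120, 141, 93] -> [93, 141, 120, 15] -> [93, 141, 15] -> [465, 705, 75] -> 3
  [-3, -8, 46, -32, 10, 29, 41] -> [-3, -8, 46, -32] -> [-9, -24, 138, -96] -> [-96, 138, -24, -9] -> [-9] -> [-45] -> 1
  [-4, 44, -7, 11, 34] -> [-4, 44, -7, 11] -> [-12, 132, -21, 33] -> [33, -21, 132, -12] -> [33, -21] -> [165, -105] -> 2
  [8, 31, -48, 19, 12, 0, 4] -> [8, 31, -48, 19] -> [24, 93, -144, 57] -> [57, -144, 93, 24] -> [57, 93] -> [285, 465] -> 2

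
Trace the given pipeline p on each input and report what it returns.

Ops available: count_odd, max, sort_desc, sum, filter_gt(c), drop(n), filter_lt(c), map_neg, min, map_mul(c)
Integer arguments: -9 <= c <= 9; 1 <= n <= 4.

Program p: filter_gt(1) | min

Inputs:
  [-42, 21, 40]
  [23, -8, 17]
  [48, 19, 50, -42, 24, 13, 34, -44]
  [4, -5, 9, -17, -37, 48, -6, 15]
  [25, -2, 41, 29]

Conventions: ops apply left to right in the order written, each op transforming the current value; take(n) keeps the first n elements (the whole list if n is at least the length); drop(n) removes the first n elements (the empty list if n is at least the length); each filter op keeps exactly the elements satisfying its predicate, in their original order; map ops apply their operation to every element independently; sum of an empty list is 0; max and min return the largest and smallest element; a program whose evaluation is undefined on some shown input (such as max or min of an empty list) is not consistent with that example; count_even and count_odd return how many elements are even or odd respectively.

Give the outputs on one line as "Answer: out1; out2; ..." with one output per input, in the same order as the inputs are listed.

21; 17; 13; 4; 25

Execution, op by op:
  [-42, 21, 40] -> [21, 40] -> 21
  [23, -8, 17] -> [23, 17] -> 17
  [48, 19, 50, -42, 24, 13, 34, -44] -> [48, 19, 50, 24, 13, 34] -> 13
  [4, -5, 9, -17, -37, 48, -6, 15] -> [4, 9, 48, 15] -> 4
  [25, -2, 41, 29] -> [25, 41, 29] -> 25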